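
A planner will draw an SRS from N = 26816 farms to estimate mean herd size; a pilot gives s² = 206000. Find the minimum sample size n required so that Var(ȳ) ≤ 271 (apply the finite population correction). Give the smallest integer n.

740

Without fpc, n₀ = s²/D = 206000/271 = 760.1476.
With fpc, (1 − n/N)·s²/n ≤ D requires n ≥ n₀/(1 + n₀/N) = 760.1476/(1 + 760.1476/26816) = 739.1938.
Rounding up, n = 740.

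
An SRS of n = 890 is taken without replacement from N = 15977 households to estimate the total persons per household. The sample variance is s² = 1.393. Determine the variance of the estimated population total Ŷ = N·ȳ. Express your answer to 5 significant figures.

377280

Var(Ŷ) = N²·Var(ȳ) = N²·(1 − n/N)·s²/n.
f = 890/15977 = 0.05570508; Var(ȳ) = 0.94429492·1.393/890 = 0.0014779807.
Var(Ŷ) = 15977² · 0.0014779807 = 377276.05.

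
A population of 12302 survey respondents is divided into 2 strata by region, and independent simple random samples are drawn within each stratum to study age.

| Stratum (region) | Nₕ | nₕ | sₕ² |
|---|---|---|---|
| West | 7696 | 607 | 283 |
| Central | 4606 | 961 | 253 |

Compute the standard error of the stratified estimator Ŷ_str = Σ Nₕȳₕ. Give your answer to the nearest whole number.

5464

Var(Ŷ_str) = Σₕ Nₕ²(1 − fₕ)sₕ²/nₕ.
West: 7696²·(1 − 607/7696)·283/607 = 2.5435939 × 10^7.
Central: 4606²·(1 − 961/4606)·253/961 = 4.4199627 × 10^6.
Sum = 2.9855902 × 10^7.
SE = √(2.9855902 × 10^7) = 5464.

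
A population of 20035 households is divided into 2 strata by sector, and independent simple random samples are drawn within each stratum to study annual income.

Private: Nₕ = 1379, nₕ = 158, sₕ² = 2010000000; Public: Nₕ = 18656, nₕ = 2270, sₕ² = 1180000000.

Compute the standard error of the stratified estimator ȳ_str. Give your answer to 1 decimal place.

Var(ȳ_str) = Σₕ Wₕ²(1 − fₕ)sₕ²/nₕ with Wₕ = Nₕ/N, N = 20035.
Private: Wₕ = 0.06882955; term = 0.06882955²·(1 − 0.11457578)·2010000000/158 = 53362.996.
Public: Wₕ = 0.93117045; term = 0.93117045²·(1 − 0.12167667)·1180000000/2270 = 395884.9.
Sum = 449247.9.
SE = √(449247.9) = 670.3.

670.3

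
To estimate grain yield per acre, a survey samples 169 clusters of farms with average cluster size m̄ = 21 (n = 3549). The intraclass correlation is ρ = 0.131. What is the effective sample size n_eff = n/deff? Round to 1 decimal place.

980.4

deff = 1 + (21 − 1)·0.131 = 1 + 2.62 = 3.62.
n_eff = 3549 / 3.62 = 980.4.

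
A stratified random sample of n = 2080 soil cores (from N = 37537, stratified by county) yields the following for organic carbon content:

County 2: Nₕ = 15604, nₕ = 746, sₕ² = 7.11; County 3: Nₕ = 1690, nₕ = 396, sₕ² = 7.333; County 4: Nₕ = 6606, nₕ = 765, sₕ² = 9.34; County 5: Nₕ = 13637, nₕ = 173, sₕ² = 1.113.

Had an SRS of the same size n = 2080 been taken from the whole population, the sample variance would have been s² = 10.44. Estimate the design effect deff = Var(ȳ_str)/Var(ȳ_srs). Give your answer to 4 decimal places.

Var(ȳ_str) = Σ Wₕ²(1−fₕ)sₕ²/nₕ with Wₕ = Nₕ/37537:
  County 2: (15604/37537)²·(1−746/15604)·7.11/746 = 0.0015682235
  County 3: (1690/37537)²·(1−396/1690)·7.333/396 = 2.8740106 × 10^-5
  County 4: (6606/37537)²·(1−765/6606)·9.34/765 = 3.3434289 × 10^-4
  County 5: (13637/37537)²·(1−173/13637)·1.113/173 = 8.383452 × 10^-4
  → Var(ȳ_str) = 0.0027696517.
Var(ȳ_srs) = (1 − 2080/37537)·10.44/2080 = 0.0047411052.
deff = 0.0027696517 / 0.0047411052 = 0.5842.

0.5842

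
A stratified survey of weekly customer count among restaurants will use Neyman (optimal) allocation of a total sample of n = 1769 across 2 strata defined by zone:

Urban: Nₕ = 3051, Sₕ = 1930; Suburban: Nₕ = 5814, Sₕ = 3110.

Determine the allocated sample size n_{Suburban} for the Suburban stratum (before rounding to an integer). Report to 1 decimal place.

1334.4

Neyman allocation: nₕ = n·NₕSₕ / Σⱼ NⱼSⱼ.
Σ NⱼSⱼ = 3051·1930 + 5814·3110 = 2.396997 × 10^7.
n_{Suburban} = 1769·5814·3110 / (2.396997 × 10^7) = 1334.4.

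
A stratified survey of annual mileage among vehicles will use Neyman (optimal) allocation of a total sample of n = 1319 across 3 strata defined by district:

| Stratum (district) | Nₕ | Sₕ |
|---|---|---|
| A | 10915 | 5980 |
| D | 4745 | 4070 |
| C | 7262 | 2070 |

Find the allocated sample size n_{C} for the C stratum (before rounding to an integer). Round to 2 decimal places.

199.04

Neyman allocation: nₕ = n·NₕSₕ / Σⱼ NⱼSⱼ.
Σ NⱼSⱼ = 10915·5980 + 4745·4070 + 7262·2070 = 9.961619 × 10^7.
n_{C} = 1319·7262·2070 / (9.961619 × 10^7) = 199.04.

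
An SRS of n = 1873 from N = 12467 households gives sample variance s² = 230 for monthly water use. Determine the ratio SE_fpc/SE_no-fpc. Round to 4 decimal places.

f = n/N = 1873/12467 = 0.15023662.
SE_no-fpc = √(s²/n) = 0.35042496; SE_fpc = √((1−f)s²/n) = 0.32303088.
Ratio = √(1−f) = 0.92182611.

0.9218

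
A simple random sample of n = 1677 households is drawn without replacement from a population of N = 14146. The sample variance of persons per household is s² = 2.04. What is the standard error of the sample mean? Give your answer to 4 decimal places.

0.0327

Under SRS without replacement, Var(ȳ) = (1 − f)·s²/n with f = n/N = 1677/14146 = 0.11854941.
Var(ȳ) = (1 − 0.11854941)·2.04/1677 = 0.88145059·0.001216458 = 0.0010722476.
SE(ȳ) = √(0.0010722476) = 0.0327.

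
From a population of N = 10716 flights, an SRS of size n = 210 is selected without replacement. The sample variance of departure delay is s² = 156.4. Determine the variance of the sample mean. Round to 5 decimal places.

0.73017

Under SRS without replacement, Var(ȳ) = (1 − f)·s²/n with f = n/N = 210/10716 = 0.01959686.
Var(ȳ) = (1 − 0.01959686)·156.4/210 = 0.98040314·0.7447619 = 0.73016691.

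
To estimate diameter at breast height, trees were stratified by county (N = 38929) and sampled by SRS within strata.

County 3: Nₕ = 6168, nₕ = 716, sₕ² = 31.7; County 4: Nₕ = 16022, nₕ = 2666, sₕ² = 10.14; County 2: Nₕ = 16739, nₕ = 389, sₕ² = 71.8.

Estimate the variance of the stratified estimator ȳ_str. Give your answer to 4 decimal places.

Var(ȳ_str) = Σₕ Wₕ²(1 − fₕ)sₕ²/nₕ with Wₕ = Nₕ/N, N = 38929.
County 3: Wₕ = 0.15844229; term = 0.15844229²·(1 − 0.11608301)·31.7/716 = 9.8242625 × 10^-4.
County 4: Wₕ = 0.41156978; term = 0.41156978²·(1 − 0.16639621)·10.14/2666 = 5.3706203 × 10^-4.
County 2: Wₕ = 0.42998793; term = 0.42998793²·(1 − 0.02323914)·71.8/389 = 0.033333093.
Sum = 0.034852581.

0.0349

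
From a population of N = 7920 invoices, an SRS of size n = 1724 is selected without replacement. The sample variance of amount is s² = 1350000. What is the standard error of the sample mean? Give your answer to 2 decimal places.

Under SRS without replacement, Var(ȳ) = (1 − f)·s²/n with f = n/N = 1724/7920 = 0.21767677.
Var(ȳ) = (1 − 0.21767677)·1350000/1724 = 0.78232323·783.06265 = 612.6081.
SE(ȳ) = √(612.6081) = 24.75.

24.75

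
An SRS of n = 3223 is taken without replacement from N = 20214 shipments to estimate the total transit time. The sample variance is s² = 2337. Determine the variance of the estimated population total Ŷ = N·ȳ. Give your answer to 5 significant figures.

Var(Ŷ) = N²·Var(ȳ) = N²·(1 − n/N)·s²/n.
f = 3223/20214 = 0.15944395; Var(ȳ) = 0.84055605·2337/3223 = 0.6094879.
Var(Ŷ) = 20214² · 0.6094879 = 2.4904029 × 10^8.

2.4904 × 10^8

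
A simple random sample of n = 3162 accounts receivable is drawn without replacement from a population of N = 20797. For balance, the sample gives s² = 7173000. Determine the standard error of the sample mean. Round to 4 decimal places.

43.8588

Under SRS without replacement, Var(ȳ) = (1 − f)·s²/n with f = n/N = 3162/20797 = 0.15204116.
Var(ȳ) = (1 − 0.15204116)·7173000/3162 = 0.84795884·2268.5009 = 1923.5954.
SE(ȳ) = √(1923.5954) = 43.8588.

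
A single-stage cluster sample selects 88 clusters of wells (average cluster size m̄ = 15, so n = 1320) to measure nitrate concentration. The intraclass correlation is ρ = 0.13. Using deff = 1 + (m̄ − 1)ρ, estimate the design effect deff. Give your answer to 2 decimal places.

2.82

deff = 1 + (15 − 1)·0.13 = 1 + 1.82 = 2.82.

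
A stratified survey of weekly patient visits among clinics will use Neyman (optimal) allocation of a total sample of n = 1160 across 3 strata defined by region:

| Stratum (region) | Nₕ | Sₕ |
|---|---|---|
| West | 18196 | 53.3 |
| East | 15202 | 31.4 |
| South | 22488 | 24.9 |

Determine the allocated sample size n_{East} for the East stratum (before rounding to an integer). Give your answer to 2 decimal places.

Neyman allocation: nₕ = n·NₕSₕ / Σⱼ NⱼSⱼ.
Σ NⱼSⱼ = 18196·53.3 + 15202·31.4 + 22488·24.9 = 2.0071408 × 10^6.
n_{East} = 1160·15202·31.4 / (2.0071408 × 10^6) = 275.87.

275.87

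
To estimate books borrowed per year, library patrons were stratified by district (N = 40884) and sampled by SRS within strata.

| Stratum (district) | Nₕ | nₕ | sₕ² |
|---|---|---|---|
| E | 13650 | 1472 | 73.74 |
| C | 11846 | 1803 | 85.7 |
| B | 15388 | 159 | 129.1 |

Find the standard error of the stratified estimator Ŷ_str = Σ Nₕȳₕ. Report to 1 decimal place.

14291.9

Var(Ŷ_str) = Σₕ Nₕ²(1 − fₕ)sₕ²/nₕ.
E: 13650²·(1 − 1472/13650)·73.74/1472 = 8.3272949 × 10^6.
C: 11846²·(1 − 1803/11846)·85.7/1803 = 5.6548395 × 10^6.
B: 15388²·(1 − 159/15388)·129.1/159 = 1.9027542 × 10^8.
Sum = 2.0425755 × 10^8.
SE = √(2.0425755 × 10^8) = 14291.9.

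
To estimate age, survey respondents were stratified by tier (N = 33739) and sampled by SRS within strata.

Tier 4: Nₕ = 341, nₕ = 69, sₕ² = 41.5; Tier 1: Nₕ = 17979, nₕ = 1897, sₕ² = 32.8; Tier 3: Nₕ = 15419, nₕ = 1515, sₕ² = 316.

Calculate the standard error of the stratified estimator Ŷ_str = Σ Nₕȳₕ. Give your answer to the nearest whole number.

Var(Ŷ_str) = Σₕ Nₕ²(1 − fₕ)sₕ²/nₕ.
Tier 4: 341²·(1 − 69/341)·41.5/69 = 55785.623.
Tier 1: 17979²·(1 − 1897/17979)·32.8/1897 = 4.9993334 × 10^6.
Tier 3: 15419²·(1 − 1515/15419)·316/1515 = 4.4716769 × 10^7.
Sum = 4.9771888 × 10^7.
SE = √(4.9771888 × 10^7) = 7055.

7055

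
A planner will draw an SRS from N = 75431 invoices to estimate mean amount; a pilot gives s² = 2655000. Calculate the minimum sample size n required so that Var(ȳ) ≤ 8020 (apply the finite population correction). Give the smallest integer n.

Without fpc, n₀ = s²/D = 2655000/8020 = 331.0474.
With fpc, (1 − n/N)·s²/n ≤ D requires n ≥ n₀/(1 + n₀/N) = 331.0474/(1 + 331.0474/75431) = 329.6009.
Rounding up, n = 330.

330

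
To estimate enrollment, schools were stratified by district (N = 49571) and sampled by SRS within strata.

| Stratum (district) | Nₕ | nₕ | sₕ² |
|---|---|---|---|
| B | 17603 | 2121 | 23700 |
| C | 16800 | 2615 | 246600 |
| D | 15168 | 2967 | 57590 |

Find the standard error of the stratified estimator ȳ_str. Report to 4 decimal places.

3.4419

Var(ȳ_str) = Σₕ Wₕ²(1 − fₕ)sₕ²/nₕ with Wₕ = Nₕ/N, N = 49571.
B: Wₕ = 0.35510682; term = 0.35510682²·(1 − 0.12049083)·23700/2121 = 1.2392704.
C: Wₕ = 0.33890783; term = 0.33890783²·(1 − 0.15565476)·246600/2615 = 9.1454408.
D: Wₕ = 0.30598535; term = 0.30598535²·(1 − 0.19560918)·57590/2967 = 1.4618335.
Sum = 11.846545.
SE = √(11.846545) = 3.4419.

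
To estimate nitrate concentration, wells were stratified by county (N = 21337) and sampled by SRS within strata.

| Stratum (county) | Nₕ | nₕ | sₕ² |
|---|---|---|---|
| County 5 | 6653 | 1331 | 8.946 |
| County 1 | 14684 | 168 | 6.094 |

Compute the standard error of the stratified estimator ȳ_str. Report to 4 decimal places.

0.1323

Var(ȳ_str) = Σₕ Wₕ²(1 − fₕ)sₕ²/nₕ with Wₕ = Nₕ/N, N = 21337.
County 5: Wₕ = 0.31180578; term = 0.31180578²·(1 − 0.20006012)·8.946/1331 = 5.2272891 × 10^-4.
County 1: Wₕ = 0.68819422; term = 0.68819422²·(1 − 0.01144102)·6.094/168 = 0.016983132.
Sum = 0.017505861.
SE = √(0.017505861) = 0.1323.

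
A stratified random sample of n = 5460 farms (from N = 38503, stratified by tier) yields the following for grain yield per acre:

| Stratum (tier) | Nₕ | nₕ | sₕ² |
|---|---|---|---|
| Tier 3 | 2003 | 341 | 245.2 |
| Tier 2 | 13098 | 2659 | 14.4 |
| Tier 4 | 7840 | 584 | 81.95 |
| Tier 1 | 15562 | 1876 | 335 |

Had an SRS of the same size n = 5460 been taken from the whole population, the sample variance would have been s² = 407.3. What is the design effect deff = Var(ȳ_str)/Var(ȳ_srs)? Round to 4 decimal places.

Var(ȳ_str) = Σ Wₕ²(1−fₕ)sₕ²/nₕ with Wₕ = Nₕ/38503:
  Tier 3: (2003/38503)²·(1−341/2003)·245.2/341 = 0.0016146891
  Tier 2: (13098/38503)²·(1−2659/13098)·14.4/2659 = 4.9948092 × 10^-4
  Tier 4: (7840/38503)²·(1−584/7840)·81.95/584 = 0.0053846851
  Tier 1: (15562/38503)²·(1−1876/15562)·335/1876 = 0.025654572
  → Var(ȳ_str) = 0.033153427.
Var(ȳ_srs) = (1 − 5460/38503)·407.3/5460 = 0.064018673.
deff = 0.033153427 / 0.064018673 = 0.5179.

0.5179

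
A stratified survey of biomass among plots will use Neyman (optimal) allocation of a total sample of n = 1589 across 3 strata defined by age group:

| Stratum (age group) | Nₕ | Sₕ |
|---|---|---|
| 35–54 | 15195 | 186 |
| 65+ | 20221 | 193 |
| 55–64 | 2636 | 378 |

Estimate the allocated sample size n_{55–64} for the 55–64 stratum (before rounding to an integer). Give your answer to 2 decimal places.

204.95

Neyman allocation: nₕ = n·NₕSₕ / Σⱼ NⱼSⱼ.
Σ NⱼSⱼ = 15195·186 + 20221·193 + 2636·378 = 7.725331 × 10^6.
n_{55–64} = 1589·2636·378 / (7.725331 × 10^6) = 204.95.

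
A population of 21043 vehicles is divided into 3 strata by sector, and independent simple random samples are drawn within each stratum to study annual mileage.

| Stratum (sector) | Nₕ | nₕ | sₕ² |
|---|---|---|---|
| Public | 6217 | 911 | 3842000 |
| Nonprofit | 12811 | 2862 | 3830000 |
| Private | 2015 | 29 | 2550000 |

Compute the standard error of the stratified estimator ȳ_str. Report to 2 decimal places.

Var(ȳ_str) = Σₕ Wₕ²(1 − fₕ)sₕ²/nₕ with Wₕ = Nₕ/N, N = 21043.
Public: Wₕ = 0.29544267; term = 0.29544267²·(1 − 0.14653370)·3842000/911 = 314.17512.
Nonprofit: Wₕ = 0.60880103; term = 0.60880103²·(1 − 0.22340176)·3830000/2862 = 385.19115.
Private: Wₕ = 0.09575631; term = 0.09575631²·(1 − 0.01439206)·2550000/29 = 794.65966.
Sum = 1494.0259.
SE = √(1494.0259) = 38.65.

38.65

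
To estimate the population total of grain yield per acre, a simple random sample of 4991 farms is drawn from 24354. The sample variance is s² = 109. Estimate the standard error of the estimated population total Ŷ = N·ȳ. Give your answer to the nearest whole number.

Var(Ŷ) = N²·Var(ȳ) = N²·(1 − n/N)·s²/n.
f = 4991/24354 = 0.20493553; Var(ȳ) = 0.79506447·109/4991 = 0.01736366.
Var(Ŷ) = 24354² · 0.01736366 = 1.0298687 × 10^7.
SE(Ŷ) = √(1.0298687 × 10^7) = 3209.

3209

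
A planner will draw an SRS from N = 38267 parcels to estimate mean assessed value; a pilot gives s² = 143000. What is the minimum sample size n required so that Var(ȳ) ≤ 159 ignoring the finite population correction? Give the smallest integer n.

900

Without fpc, n₀ = s²/D = 143000/159 = 899.3711.
Rounding up, n = 900.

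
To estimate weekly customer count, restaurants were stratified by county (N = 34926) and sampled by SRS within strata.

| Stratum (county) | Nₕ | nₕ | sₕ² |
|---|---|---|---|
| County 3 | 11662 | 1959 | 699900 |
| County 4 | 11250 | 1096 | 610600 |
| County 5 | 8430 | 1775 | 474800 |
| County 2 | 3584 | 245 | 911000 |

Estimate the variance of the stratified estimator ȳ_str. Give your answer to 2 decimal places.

134.10

Var(ȳ_str) = Σₕ Wₕ²(1 − fₕ)sₕ²/nₕ with Wₕ = Nₕ/N, N = 34926.
County 3: Wₕ = 0.33390597; term = 0.33390597²·(1 − 0.16798148)·699900/1959 = 33.142322.
County 4: Wₕ = 0.32210960; term = 0.32210960²·(1 − 0.09742222)·610600/1096 = 52.172089.
County 5: Wₕ = 0.24136746; term = 0.24136746²·(1 − 0.21055753)·474800/1775 = 12.302413.
County 2: Wₕ = 0.10261696; term = 0.10261696²·(1 − 0.06835938)·911000/245 = 36.478671.
Sum = 134.0955.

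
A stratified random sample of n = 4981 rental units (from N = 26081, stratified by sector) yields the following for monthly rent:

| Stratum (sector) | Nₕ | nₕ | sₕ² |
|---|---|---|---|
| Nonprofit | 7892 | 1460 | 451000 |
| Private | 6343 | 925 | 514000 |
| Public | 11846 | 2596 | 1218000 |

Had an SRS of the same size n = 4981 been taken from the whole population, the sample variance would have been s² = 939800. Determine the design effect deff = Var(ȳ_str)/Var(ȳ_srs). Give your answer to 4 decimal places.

0.8301

Var(ȳ_str) = Σ Wₕ²(1−fₕ)sₕ²/nₕ with Wₕ = Nₕ/26081:
  Nonprofit: (7892/26081)²·(1−1460/7892)·451000/1460 = 23.051985
  Private: (6343/26081)²·(1−925/6343)·514000/925 = 28.07415
  Public: (11846/26081)²·(1−2596/11846)·1218000/2596 = 75.580121
  → Var(ȳ_str) = 126.70626.
Var(ȳ_srs) = (1 − 4981/26081)·939800/4981 = 152.64308.
deff = 126.70626 / 152.64308 = 0.8301.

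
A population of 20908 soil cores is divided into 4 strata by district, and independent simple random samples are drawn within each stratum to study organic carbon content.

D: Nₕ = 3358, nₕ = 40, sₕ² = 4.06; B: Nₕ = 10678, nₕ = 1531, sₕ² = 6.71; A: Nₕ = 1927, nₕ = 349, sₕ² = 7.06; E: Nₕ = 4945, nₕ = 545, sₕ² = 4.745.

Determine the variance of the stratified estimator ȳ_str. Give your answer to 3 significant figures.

0.00414

Var(ȳ_str) = Σₕ Wₕ²(1 − fₕ)sₕ²/nₕ with Wₕ = Nₕ/N, N = 20908.
D: Wₕ = 0.16060838; term = 0.16060838²·(1 − 0.01191185)·4.06/40 = 0.0025870102.
B: Wₕ = 0.51071360; term = 0.51071360²·(1 − 0.14337891)·6.71/1531 = 9.7924405 × 10^-4.
A: Wₕ = 0.09216568; term = 0.09216568²·(1 − 0.18111053)·7.06/349 = 1.4071585 × 10^-4.
E: Wₕ = 0.23651234; term = 0.23651234²·(1 − 0.11021234)·4.745/545 = 4.3334491 × 10^-4.
Sum = 0.004140315.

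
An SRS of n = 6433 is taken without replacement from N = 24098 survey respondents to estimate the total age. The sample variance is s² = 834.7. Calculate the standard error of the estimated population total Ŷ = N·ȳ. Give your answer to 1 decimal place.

7432.0

Var(Ŷ) = N²·Var(ȳ) = N²·(1 − n/N)·s²/n.
f = 6433/24098 = 0.26695161; Var(ȳ) = 0.73304839·834.7/6433 = 0.095115108.
Var(Ŷ) = 24098² · 0.095115108 = 5.5234637 × 10^7.
SE(Ŷ) = √(5.5234637 × 10^7) = 7432.0.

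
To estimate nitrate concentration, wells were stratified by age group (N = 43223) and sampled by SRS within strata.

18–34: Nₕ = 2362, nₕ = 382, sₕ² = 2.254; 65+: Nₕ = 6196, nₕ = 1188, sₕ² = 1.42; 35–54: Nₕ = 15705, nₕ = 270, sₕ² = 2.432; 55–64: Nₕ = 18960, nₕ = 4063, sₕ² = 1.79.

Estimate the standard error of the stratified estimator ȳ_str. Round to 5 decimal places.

Var(ȳ_str) = Σₕ Wₕ²(1 − fₕ)sₕ²/nₕ with Wₕ = Nₕ/N, N = 43223.
18–34: Wₕ = 0.05464683; term = 0.05464683²·(1 − 0.16172735)·2.254/382 = 1.4770861 × 10^-5.
65+: Wₕ = 0.14334961; term = 0.14334961²·(1 − 0.19173660)·1.42/1188 = 1.985262 × 10^-5.
35–54: Wₕ = 0.36334822; term = 0.36334822²·(1 − 0.01719198)·2.432/270 = 0.001168731.
55–64: Wₕ = 0.43865535; term = 0.43865535²·(1 − 0.21429325)·1.79/4063 = 6.660603 × 10^-5.
Sum = 0.0012699605.
SE = √(0.0012699605) = 0.03564.

0.03564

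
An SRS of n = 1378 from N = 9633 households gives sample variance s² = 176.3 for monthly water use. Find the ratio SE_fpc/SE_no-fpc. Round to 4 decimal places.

f = n/N = 1378/9633 = 0.14304993.
SE_no-fpc = √(s²/n) = 0.35768567; SE_fpc = √((1−f)s²/n) = 0.33111534.
Ratio = √(1−f) = 0.92571598.

0.9257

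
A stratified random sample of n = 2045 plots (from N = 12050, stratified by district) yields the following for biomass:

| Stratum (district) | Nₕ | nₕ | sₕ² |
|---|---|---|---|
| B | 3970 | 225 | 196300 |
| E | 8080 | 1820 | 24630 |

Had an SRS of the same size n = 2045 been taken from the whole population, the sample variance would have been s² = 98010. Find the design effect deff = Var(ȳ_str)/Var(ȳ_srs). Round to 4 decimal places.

Var(ȳ_str) = Σ Wₕ²(1−fₕ)sₕ²/nₕ with Wₕ = Nₕ/12050:
  B: (3970/12050)²·(1−225/3970)·196300/225 = 89.331786
  E: (8080/12050)²·(1−1820/8080)·24630/1820 = 4.7141633
  → Var(ȳ_str) = 94.045949.
Var(ȳ_srs) = (1 − 2045/12050)·98010/2045 = 39.79304.
deff = 94.045949 / 39.79304 = 2.3634.

2.3634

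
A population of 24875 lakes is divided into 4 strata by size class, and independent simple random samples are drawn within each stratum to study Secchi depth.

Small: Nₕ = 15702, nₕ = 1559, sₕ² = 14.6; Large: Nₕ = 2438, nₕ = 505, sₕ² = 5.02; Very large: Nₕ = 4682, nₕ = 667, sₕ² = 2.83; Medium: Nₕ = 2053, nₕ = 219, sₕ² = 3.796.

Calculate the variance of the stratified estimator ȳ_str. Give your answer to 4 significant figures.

Var(ȳ_str) = Σₕ Wₕ²(1 − fₕ)sₕ²/nₕ with Wₕ = Nₕ/N, N = 24875.
Small: Wₕ = 0.63123618; term = 0.63123618²·(1 − 0.09928672)·14.6/1559 = 0.0033610663.
Large: Wₕ = 0.09801005; term = 0.09801005²·(1 − 0.20713700)·5.02/505 = 7.5709733 × 10^-5.
Very large: Wₕ = 0.18822111; term = 0.18822111²·(1 − 0.14246049)·2.83/667 = 1.2889954 × 10^-4.
Medium: Wₕ = 0.08253266; term = 0.08253266²·(1 − 0.10667316)·3.796/219 = 1.054737 × 10^-4.
Sum = 0.0036711493.

0.003671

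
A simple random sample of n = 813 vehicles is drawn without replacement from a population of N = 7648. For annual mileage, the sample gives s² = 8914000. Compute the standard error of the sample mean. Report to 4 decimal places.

98.9889

Under SRS without replacement, Var(ȳ) = (1 − f)·s²/n with f = n/N = 813/7648 = 0.10630230.
Var(ȳ) = (1 − 0.10630230)·8914000/813 = 0.89369770·10964.33 = 9798.7962.
SE(ȳ) = √(9798.7962) = 98.9889.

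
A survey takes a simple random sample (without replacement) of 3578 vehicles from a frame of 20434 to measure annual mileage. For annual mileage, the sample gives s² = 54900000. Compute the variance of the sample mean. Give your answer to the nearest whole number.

Under SRS without replacement, Var(ȳ) = (1 − f)·s²/n with f = n/N = 3578/20434 = 0.17510032.
Var(ȳ) = (1 − 0.17510032)·54900000/3578 = 0.82489968·15343.767 = 12657.069.

12657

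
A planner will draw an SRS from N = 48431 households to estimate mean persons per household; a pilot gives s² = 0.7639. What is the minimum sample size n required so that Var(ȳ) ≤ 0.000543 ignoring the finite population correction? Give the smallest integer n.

Without fpc, n₀ = s²/D = 0.7639/0.000543 = 1406.8140.
Rounding up, n = 1407.

1407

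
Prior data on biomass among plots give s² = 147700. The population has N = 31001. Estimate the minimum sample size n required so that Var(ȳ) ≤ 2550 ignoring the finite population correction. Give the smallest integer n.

58

Without fpc, n₀ = s²/D = 147700/2550 = 57.9216.
Rounding up, n = 58.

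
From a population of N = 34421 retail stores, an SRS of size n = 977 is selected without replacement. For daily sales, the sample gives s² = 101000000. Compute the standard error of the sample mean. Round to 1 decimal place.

Under SRS without replacement, Var(ȳ) = (1 − f)·s²/n with f = n/N = 977/34421 = 0.02838384.
Var(ȳ) = (1 − 0.02838384)·101000000/977 = 0.97161616·103377.69 = 100443.43.
SE(ȳ) = √(100443.43) = 316.9.

316.9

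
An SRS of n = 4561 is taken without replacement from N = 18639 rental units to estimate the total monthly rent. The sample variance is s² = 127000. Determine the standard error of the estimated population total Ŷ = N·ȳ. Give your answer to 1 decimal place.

Var(Ŷ) = N²·Var(ȳ) = N²·(1 − n/N)·s²/n.
f = 4561/18639 = 0.24470197; Var(ȳ) = 0.75529803·127000/4561 = 21.031101.
Var(Ŷ) = 18639² · 21.031101 = 7.3064636 × 10^9.
SE(Ŷ) = √(7.3064636 × 10^9) = 85477.9.

85477.9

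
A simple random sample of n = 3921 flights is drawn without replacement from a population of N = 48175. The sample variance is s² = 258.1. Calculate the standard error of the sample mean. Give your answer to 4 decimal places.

0.2459

Under SRS without replacement, Var(ȳ) = (1 − f)·s²/n with f = n/N = 3921/48175 = 0.08139076.
Var(ȳ) = (1 − 0.08139076)·258.1/3921 = 0.91860924·0.065825045 = 0.060467494.
SE(ȳ) = √(0.060467494) = 0.2459.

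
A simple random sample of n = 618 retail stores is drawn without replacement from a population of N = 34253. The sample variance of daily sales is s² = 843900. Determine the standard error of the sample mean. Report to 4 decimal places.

36.6183

Under SRS without replacement, Var(ȳ) = (1 − f)·s²/n with f = n/N = 618/34253 = 0.01804222.
Var(ȳ) = (1 − 0.01804222)·843900/618 = 0.98195778·1365.534 = 1340.8967.
SE(ȳ) = √(1340.8967) = 36.6183.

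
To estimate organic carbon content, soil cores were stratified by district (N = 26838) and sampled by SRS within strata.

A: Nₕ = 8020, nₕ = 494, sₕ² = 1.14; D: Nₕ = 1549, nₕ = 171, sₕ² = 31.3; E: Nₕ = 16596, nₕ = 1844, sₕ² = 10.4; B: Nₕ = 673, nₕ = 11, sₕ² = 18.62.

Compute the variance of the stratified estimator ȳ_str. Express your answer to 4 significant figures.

0.003700

Var(ȳ_str) = Σₕ Wₕ²(1 − fₕ)sₕ²/nₕ with Wₕ = Nₕ/N, N = 26838.
A: Wₕ = 0.29883002; term = 0.29883002²·(1 − 0.06159601)·1.14/494 = 1.9338206 × 10^-4.
D: Wₕ = 0.05771667; term = 0.05771667²·(1 − 0.11039380)·31.3/171 = 5.4243608 × 10^-4.
E: Wₕ = 0.61837693; term = 0.61837693²·(1 − 0.11111111)·10.4/1844 = 0.0019170192.
B: Wₕ = 0.02507638; term = 0.02507638²·(1 − 0.01634473)·18.62/11 = 0.0010470315.
Sum = 0.0036998688.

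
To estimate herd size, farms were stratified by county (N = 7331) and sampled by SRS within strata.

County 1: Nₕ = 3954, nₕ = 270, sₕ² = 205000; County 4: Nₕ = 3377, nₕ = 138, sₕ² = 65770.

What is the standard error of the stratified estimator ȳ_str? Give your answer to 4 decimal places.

Var(ȳ_str) = Σₕ Wₕ²(1 − fₕ)sₕ²/nₕ with Wₕ = Nₕ/N, N = 7331.
County 1: Wₕ = 0.53935343; term = 0.53935343²·(1 − 0.06828528)·205000/270 = 205.78795.
County 4: Wₕ = 0.46064657; term = 0.46064657²·(1 − 0.04086467)·65770/138 = 96.998345.
Sum = 302.7863.
SE = √(302.7863) = 17.4008.

17.4008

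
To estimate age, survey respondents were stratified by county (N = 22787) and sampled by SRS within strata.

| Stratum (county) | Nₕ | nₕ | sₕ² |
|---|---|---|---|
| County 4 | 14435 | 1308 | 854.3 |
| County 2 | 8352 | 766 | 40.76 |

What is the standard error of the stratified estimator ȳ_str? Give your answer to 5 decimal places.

0.49481

Var(ȳ_str) = Σₕ Wₕ²(1 − fₕ)sₕ²/nₕ with Wₕ = Nₕ/N, N = 22787.
County 4: Wₕ = 0.63347523; term = 0.63347523²·(1 − 0.09061309)·854.3/1308 = 0.23834752.
County 2: Wₕ = 0.36652477; term = 0.36652477²·(1 − 0.09171456)·40.76/766 = 0.0064928359.
Sum = 0.24484036.
SE = √(0.24484036) = 0.49481.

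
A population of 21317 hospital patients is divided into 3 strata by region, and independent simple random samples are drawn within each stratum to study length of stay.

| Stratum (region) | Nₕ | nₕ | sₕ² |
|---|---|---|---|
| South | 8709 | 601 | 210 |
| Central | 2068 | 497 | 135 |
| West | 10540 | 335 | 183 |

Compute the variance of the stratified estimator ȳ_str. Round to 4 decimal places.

Var(ȳ_str) = Σₕ Wₕ²(1 − fₕ)sₕ²/nₕ with Wₕ = Nₕ/N, N = 21317.
South: Wₕ = 0.40854717; term = 0.40854717²·(1 − 0.06900907)·210/601 = 0.054296856.
Central: Wₕ = 0.09701177; term = 0.09701177²·(1 − 0.24032882)·135/497 = 0.0019420121.
West: Wₕ = 0.49444106; term = 0.49444106²·(1 − 0.03178368)·183/335 = 0.12930274.
Sum = 0.18554161.

0.1855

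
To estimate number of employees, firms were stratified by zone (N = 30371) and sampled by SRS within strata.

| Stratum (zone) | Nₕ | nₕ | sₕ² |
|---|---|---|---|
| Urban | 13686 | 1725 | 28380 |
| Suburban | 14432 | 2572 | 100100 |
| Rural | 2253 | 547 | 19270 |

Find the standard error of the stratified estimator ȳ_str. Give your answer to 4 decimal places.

Var(ȳ_str) = Σₕ Wₕ²(1 − fₕ)sₕ²/nₕ with Wₕ = Nₕ/N, N = 30371.
Urban: Wₕ = 0.45062724; term = 0.45062724²·(1 − 0.12604121)·28380/1725 = 2.9197733.
Suburban: Wₕ = 0.47519015; term = 0.47519015²·(1 − 0.17821508)·100100/2572 = 7.2219776.
Rural: Wₕ = 0.07418261; term = 0.07418261²·(1 − 0.24278739)·19270/547 = 0.14679674.
Sum = 10.288548.
SE = √(10.288548) = 3.2076.

3.2076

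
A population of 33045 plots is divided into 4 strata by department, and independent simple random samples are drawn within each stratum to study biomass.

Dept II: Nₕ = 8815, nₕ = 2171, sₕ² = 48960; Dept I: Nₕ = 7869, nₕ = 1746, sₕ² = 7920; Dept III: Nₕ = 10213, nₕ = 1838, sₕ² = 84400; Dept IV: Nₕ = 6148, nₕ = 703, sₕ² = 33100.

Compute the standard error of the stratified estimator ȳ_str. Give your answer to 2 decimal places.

2.54

Var(ȳ_str) = Σₕ Wₕ²(1 − fₕ)sₕ²/nₕ with Wₕ = Nₕ/N, N = 33045.
Dept II: Wₕ = 0.26675745; term = 0.26675745²·(1 − 0.24628474)·48960/2171 = 1.209545.
Dept I: Wₕ = 0.23812982; term = 0.23812982²·(1 − 0.22188334)·7920/1746 = 0.20014891.
Dept III: Wₕ = 0.30906340; term = 0.30906340²·(1 − 0.17996671)·84400/1838 = 3.5968603.
Dept IV: Wₕ = 0.18604933; term = 0.18604933²·(1 − 0.11434613)·33100/703 = 1.4434206.
Sum = 6.4499748.
SE = √(6.4499748) = 2.54.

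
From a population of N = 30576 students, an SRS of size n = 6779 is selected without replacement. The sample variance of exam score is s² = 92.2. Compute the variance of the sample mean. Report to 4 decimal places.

0.0106

Under SRS without replacement, Var(ȳ) = (1 − f)·s²/n with f = n/N = 6779/30576 = 0.22170984.
Var(ȳ) = (1 − 0.22170984)·92.2/6779 = 0.77829016·0.013600826 = 0.010585389.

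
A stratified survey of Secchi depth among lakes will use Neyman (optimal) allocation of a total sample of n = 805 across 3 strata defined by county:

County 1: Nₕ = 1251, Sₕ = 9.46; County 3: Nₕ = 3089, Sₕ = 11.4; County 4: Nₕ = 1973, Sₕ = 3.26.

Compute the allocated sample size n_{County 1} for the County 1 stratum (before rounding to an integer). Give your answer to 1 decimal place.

Neyman allocation: nₕ = n·NₕSₕ / Σⱼ NⱼSⱼ.
Σ NⱼSⱼ = 1251·9.46 + 3089·11.4 + 1973·3.26 = 53481.04.
n_{County 1} = 805·1251·9.46 / 53481.04 = 178.1.

178.1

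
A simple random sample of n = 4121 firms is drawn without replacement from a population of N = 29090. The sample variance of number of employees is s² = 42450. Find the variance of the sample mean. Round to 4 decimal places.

Under SRS without replacement, Var(ȳ) = (1 − f)·s²/n with f = n/N = 4121/29090 = 0.14166380.
Var(ȳ) = (1 − 0.14166380)·42450/4121 = 0.85833620·10.300898 = 8.8416335.

8.8416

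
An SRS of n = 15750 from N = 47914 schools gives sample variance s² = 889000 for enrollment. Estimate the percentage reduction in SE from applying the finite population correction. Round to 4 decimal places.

f = n/N = 15750/47914 = 0.32871395.
SE_no-fpc = √(s²/n) = 7.5129518; SE_fpc = √((1−f)s²/n) = 6.1555153.
Ratio = √(1−f) = 0.81932048. Reduction = 100·(1 − 0.81932048) = 18.0680%.

18.0680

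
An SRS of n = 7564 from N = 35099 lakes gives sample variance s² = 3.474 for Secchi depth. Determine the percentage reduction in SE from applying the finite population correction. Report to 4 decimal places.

11.4283

f = n/N = 7564/35099 = 0.21550472.
SE_no-fpc = √(s²/n) = 0.021430838; SE_fpc = √((1−f)s²/n) = 0.018981665.
Ratio = √(1−f) = 0.88571738. Reduction = 100·(1 − 0.88571738) = 11.4283%.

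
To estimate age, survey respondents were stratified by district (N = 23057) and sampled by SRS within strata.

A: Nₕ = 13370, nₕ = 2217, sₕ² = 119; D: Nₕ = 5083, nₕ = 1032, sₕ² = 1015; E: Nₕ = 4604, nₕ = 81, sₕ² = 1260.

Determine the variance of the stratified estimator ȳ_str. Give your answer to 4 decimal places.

0.6625

Var(ȳ_str) = Σₕ Wₕ²(1 − fₕ)sₕ²/nₕ with Wₕ = Nₕ/N, N = 23057.
A: Wₕ = 0.57986729; term = 0.57986729²·(1 − 0.16581900)·119/2217 = 0.015055625.
D: Wₕ = 0.22045366; term = 0.22045366²·(1 − 0.20302971)·1015/1032 = 0.038094572.
E: Wₕ = 0.19967906; term = 0.19967906²·(1 − 0.01759340)·1260/81 = 0.60931494.
Sum = 0.66246514.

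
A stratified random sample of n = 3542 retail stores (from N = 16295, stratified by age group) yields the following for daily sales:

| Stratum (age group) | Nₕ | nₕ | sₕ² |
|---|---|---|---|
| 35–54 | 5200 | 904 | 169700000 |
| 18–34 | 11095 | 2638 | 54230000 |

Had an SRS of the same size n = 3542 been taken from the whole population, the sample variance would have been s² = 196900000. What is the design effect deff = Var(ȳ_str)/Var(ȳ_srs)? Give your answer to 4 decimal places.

Var(ȳ_str) = Σ Wₕ²(1−fₕ)sₕ²/nₕ with Wₕ = Nₕ/16295:
  35–54: (5200/16295)²·(1−904/5200)·169700000/904 = 15793.279
  18–34: (11095/16295)²·(1−2638/11095)·54230000/2638 = 7264.3995
  → Var(ȳ_str) = 23057.679.
Var(ȳ_srs) = (1 − 3542/16295)·196900000/3542 = 43506.601.
deff = 23057.679 / 43506.601 = 0.5300.

0.5300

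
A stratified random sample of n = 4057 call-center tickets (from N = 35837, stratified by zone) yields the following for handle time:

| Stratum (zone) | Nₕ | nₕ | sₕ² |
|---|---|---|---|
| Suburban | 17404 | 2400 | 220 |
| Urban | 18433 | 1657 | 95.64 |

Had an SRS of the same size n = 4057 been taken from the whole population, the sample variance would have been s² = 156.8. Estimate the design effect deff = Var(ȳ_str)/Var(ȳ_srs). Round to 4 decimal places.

0.9493

Var(ȳ_str) = Σ Wₕ²(1−fₕ)sₕ²/nₕ with Wₕ = Nₕ/35837:
  Suburban: (17404/35837)²·(1−2400/17404)·220/2400 = 0.018638213
  Urban: (18433/35837)²·(1−1657/18433)·95.64/1657 = 0.013897549
  → Var(ȳ_str) = 0.032535762.
Var(ȳ_srs) = (1 − 4057/35837)·156.8/4057 = 0.034273882.
deff = 0.032535762 / 0.034273882 = 0.9493.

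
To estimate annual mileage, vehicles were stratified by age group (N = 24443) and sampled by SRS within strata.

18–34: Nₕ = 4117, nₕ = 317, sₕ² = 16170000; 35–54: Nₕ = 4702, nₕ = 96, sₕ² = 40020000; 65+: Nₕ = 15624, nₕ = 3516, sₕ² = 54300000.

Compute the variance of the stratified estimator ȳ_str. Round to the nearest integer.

21337

Var(ȳ_str) = Σₕ Wₕ²(1 − fₕ)sₕ²/nₕ with Wₕ = Nₕ/N, N = 24443.
18–34: Wₕ = 0.16843268; term = 0.16843268²·(1 − 0.07699781)·16170000/317 = 1335.6916.
35–54: Wₕ = 0.19236591; term = 0.19236591²·(1 − 0.02041684)·40020000/96 = 15111.355.
65+: Wₕ = 0.63920141; term = 0.63920141²·(1 − 0.22503840)·54300000/3516 = 4889.9745.
Sum = 21337.021.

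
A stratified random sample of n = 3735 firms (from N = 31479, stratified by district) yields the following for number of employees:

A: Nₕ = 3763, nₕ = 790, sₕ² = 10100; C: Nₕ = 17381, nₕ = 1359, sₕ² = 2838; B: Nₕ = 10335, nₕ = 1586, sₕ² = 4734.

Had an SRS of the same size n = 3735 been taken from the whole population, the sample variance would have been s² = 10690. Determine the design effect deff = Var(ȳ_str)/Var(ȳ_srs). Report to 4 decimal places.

Var(ȳ_str) = Σ Wₕ²(1−fₕ)sₕ²/nₕ with Wₕ = Nₕ/31479:
  A: (3763/31479)²·(1−790/3763)·10100/790 = 0.14433829
  C: (17381/31479)²·(1−1359/17381)·2838/1359 = 0.58687089
  B: (10335/31479)²·(1−1586/10335)·4734/1586 = 0.27236551
  → Var(ȳ_str) = 1.0035747.
Var(ȳ_srs) = (1 − 3735/31479)·10690/3735 = 2.5225237.
deff = 1.0035747 / 2.5225237 = 0.3978.

0.3978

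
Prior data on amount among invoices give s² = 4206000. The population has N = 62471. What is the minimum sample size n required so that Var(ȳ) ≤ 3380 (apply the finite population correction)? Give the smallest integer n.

Without fpc, n₀ = s²/D = 4206000/3380 = 1244.3787.
With fpc, (1 − n/N)·s²/n ≤ D requires n ≥ n₀/(1 + n₀/N) = 1244.3787/(1 + 1244.3787/62471) = 1220.0756.
Rounding up, n = 1221.

1221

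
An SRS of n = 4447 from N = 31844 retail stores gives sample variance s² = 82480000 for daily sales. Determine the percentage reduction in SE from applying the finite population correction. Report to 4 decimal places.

7.2449

f = n/N = 4447/31844 = 0.13964954.
SE_no-fpc = √(s²/n) = 136.1886; SE_fpc = √((1−f)s²/n) = 126.32184.
Ratio = √(1−f) = 0.92755078. Reduction = 100·(1 − 0.92755078) = 7.2449%.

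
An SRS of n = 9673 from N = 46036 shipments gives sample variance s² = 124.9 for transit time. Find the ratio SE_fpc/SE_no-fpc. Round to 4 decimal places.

0.8888

f = n/N = 9673/46036 = 0.21011817.
SE_no-fpc = √(s²/n) = 0.11363199; SE_fpc = √((1−f)s²/n) = 0.10099077.
Ratio = √(1−f) = 0.88875296.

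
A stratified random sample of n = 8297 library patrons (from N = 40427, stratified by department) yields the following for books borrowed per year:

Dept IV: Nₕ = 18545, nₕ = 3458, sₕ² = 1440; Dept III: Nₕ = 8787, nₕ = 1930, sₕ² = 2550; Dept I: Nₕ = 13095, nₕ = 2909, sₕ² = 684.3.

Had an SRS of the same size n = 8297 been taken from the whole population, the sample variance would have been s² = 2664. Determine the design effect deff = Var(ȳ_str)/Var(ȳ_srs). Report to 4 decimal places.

Var(ȳ_str) = Σ Wₕ²(1−fₕ)sₕ²/nₕ with Wₕ = Nₕ/40427:
  Dept IV: (18545/40427)²·(1−3458/18545)·1440/3458 = 0.071289276
  Dept III: (8787/40427)²·(1−1930/8787)·2550/1930 = 0.048709606
  Dept I: (13095/40427)²·(1−2909/13095)·684.3/2909 = 0.019198574
  → Var(ȳ_str) = 0.13919746.
Var(ȳ_srs) = (1 − 8297/40427)·2664/8297 = 0.25518335.
deff = 0.13919746 / 0.25518335 = 0.5455.

0.5455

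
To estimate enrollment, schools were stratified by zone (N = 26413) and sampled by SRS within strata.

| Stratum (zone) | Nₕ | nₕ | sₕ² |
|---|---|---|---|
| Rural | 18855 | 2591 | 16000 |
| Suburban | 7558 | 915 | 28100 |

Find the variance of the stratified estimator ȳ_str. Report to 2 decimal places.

Var(ȳ_str) = Σₕ Wₕ²(1 − fₕ)sₕ²/nₕ with Wₕ = Nₕ/N, N = 26413.
Rural: Wₕ = 0.71385303; term = 0.71385303²·(1 − 0.13741713)·16000/2591 = 2.7143823.
Suburban: Wₕ = 0.28614697; term = 0.28614697²·(1 − 0.12106377)·28100/915 = 2.2101457.
Sum = 4.924528.

4.92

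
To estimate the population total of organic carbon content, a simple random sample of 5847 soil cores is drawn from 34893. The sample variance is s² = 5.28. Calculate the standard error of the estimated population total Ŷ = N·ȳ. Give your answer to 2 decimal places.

956.67

Var(Ŷ) = N²·Var(ȳ) = N²·(1 − n/N)·s²/n.
f = 5847/34893 = 0.16756943; Var(ȳ) = 0.83243057·5.28/5847 = 7.5170744 × 10^-4.
Var(Ŷ) = 34893² · (7.5170744 × 10^-4) = 915219.93.
SE(Ŷ) = √(915219.93) = 956.67.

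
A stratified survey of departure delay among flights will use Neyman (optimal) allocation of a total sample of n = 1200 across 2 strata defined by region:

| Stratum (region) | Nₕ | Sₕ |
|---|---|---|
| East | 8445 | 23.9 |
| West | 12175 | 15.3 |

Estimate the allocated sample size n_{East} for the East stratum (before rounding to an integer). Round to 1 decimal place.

Neyman allocation: nₕ = n·NₕSₕ / Σⱼ NⱼSⱼ.
Σ NⱼSⱼ = 8445·23.9 + 12175·15.3 = 388113.
n_{East} = 1200·8445·23.9 / 388113 = 624.1.

624.1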